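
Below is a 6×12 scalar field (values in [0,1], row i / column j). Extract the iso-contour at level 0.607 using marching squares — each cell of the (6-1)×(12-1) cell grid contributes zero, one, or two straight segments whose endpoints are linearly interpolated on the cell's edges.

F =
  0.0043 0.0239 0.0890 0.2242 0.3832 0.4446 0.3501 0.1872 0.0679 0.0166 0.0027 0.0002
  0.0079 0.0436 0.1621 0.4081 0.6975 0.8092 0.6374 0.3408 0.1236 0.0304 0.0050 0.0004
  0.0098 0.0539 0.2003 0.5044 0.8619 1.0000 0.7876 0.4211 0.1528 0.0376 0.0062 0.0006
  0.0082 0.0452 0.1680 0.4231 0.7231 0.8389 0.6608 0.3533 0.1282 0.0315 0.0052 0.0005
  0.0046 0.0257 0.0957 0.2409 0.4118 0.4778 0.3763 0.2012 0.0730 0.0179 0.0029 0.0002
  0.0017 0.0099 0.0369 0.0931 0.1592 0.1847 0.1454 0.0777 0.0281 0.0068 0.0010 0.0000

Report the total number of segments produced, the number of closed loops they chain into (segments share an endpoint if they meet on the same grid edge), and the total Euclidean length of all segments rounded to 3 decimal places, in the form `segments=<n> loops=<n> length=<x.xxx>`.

segments=12 loops=1 length=9.884

cell (0,3): code 0100 → (0.712,4.000)–(1.000,3.687)
cell (0,4): code 1100 → (0.445,5.000)–(0.712,4.000)
cell (0,5): code 1100 → (0.894,6.000)–(0.445,5.000)
cell (0,6): code 1000 → (1.000,6.102)–(0.894,6.000)
cell (1,3): code 0110 → (1.000,3.687)–(2.000,3.287)
cell (1,6): code 1001 → (2.000,6.493)–(1.000,6.102)
cell (2,3): code 0110 → (2.000,3.287)–(3.000,3.613)
cell (2,6): code 1001 → (3.000,6.175)–(2.000,6.493)
cell (3,3): code 0010 → (3.000,3.613)–(3.373,4.000)
cell (3,4): code 0011 → (3.373,4.000)–(3.642,5.000)
cell (3,5): code 0011 → (3.642,5.000)–(3.189,6.000)
cell (3,6): code 0001 → (3.189,6.000)–(3.000,6.175)
total: 12 segments, chained into 1 closed loop(s), length Σ = 9.883669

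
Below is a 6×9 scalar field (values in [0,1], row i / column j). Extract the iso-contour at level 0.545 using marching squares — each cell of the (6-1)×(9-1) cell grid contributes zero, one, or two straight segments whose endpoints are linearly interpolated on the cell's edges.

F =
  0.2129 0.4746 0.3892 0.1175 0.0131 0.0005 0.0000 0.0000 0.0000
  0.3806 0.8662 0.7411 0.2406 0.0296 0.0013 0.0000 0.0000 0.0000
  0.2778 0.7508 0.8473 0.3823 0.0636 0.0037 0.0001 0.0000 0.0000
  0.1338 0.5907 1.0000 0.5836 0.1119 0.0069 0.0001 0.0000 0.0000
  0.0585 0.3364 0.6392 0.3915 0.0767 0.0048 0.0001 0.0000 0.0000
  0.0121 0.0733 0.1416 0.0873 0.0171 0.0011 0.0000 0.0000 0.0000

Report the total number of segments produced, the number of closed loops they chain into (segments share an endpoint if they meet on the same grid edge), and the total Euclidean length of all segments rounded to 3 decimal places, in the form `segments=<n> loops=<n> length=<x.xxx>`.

segments=14 loops=1 length=10.265

cell (0,0): code 0100 → (0.180,1.000)–(1.000,0.339)
cell (0,1): code 1100 → (0.443,2.000)–(0.180,1.000)
cell (0,2): code 1000 → (1.000,2.392)–(0.443,2.000)
cell (1,0): code 0110 → (1.000,0.339)–(2.000,0.565)
cell (1,2): code 1001 → (2.000,2.650)–(1.000,2.392)
cell (2,0): code 0110 → (2.000,0.565)–(3.000,0.900)
cell (2,2): code 1101 → (2.808,3.000)–(2.000,2.650)
cell (2,3): code 1000 → (3.000,3.082)–(2.808,3.000)
cell (3,0): code 0010 → (3.000,0.900)–(3.180,1.000)
cell (3,1): code 0111 → (3.180,1.000)–(4.000,1.689)
cell (3,2): code 1011 → (4.000,2.380)–(3.201,3.000)
cell (3,3): code 0001 → (3.201,3.000)–(3.000,3.082)
cell (4,1): code 0010 → (4.000,1.689)–(4.189,2.000)
cell (4,2): code 0001 → (4.189,2.000)–(4.000,2.380)
total: 14 segments, chained into 1 closed loop(s), length Σ = 10.264902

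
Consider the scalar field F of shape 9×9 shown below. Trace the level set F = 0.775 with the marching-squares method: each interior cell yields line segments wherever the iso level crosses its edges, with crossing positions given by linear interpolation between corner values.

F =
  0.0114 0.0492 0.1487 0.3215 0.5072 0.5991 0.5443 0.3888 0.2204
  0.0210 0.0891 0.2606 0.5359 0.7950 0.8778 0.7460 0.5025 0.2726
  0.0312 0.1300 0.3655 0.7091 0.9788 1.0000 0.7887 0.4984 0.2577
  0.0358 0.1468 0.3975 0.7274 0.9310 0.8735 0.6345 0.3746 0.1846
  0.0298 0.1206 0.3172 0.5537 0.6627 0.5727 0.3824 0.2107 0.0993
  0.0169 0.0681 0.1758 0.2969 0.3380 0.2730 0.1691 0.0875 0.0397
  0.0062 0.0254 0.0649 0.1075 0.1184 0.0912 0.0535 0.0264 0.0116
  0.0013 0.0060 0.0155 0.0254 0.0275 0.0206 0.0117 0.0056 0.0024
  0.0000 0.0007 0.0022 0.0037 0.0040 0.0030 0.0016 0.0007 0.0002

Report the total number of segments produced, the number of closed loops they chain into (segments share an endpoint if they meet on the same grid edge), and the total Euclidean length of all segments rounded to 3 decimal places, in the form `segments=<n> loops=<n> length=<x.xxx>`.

segments=12 loops=1 length=8.962

cell (0,3): code 0100 → (0.931,4.000)–(1.000,3.923)
cell (0,4): code 1100 → (0.631,5.000)–(0.931,4.000)
cell (0,5): code 1000 → (1.000,5.780)–(0.631,5.000)
cell (1,3): code 0110 → (1.000,3.923)–(2.000,3.244)
cell (1,5): code 1101 → (1.679,6.000)–(1.000,5.780)
cell (1,6): code 1000 → (2.000,6.047)–(1.679,6.000)
cell (2,3): code 0110 → (2.000,3.244)–(3.000,3.234)
cell (2,5): code 1011 → (3.000,5.412)–(2.089,6.000)
cell (2,6): code 0001 → (2.089,6.000)–(2.000,6.047)
cell (3,3): code 0010 → (3.000,3.234)–(3.581,4.000)
cell (3,4): code 0011 → (3.581,4.000)–(3.327,5.000)
cell (3,5): code 0001 → (3.327,5.000)–(3.000,5.412)
total: 12 segments, chained into 1 closed loop(s), length Σ = 8.962118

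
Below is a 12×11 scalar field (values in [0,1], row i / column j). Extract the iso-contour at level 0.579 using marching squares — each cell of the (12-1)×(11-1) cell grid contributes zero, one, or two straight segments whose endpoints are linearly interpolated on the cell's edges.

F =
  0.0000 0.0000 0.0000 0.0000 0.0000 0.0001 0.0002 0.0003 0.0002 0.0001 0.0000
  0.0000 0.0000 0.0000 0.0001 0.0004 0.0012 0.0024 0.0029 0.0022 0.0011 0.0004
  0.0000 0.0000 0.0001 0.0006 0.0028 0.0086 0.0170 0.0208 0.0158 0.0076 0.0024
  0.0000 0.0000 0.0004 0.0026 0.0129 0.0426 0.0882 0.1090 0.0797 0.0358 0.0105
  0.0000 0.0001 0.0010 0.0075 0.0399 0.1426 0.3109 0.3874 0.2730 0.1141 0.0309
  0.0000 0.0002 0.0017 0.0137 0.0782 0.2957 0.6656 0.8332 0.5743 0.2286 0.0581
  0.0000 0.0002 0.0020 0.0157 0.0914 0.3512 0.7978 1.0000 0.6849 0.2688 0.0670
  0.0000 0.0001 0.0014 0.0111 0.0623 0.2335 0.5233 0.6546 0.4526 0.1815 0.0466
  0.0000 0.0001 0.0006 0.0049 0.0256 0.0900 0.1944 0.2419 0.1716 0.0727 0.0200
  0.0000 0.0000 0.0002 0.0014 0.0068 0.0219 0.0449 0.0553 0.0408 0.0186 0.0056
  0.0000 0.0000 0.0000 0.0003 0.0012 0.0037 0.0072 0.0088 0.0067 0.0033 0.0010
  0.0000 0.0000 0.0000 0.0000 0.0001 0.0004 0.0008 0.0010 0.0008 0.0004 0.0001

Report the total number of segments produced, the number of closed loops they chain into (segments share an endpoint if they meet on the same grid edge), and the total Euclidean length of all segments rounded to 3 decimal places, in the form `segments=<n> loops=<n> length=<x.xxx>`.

segments=12 loops=1 length=8.373

cell (4,5): code 0100 → (4.756,6.000)–(5.000,5.766)
cell (4,6): code 1100 → (4.430,7.000)–(4.756,6.000)
cell (4,7): code 1000 → (5.000,7.982)–(4.430,7.000)
cell (5,5): code 0110 → (5.000,5.766)–(6.000,5.510)
cell (5,7): code 1101 → (5.042,8.000)–(5.000,7.982)
cell (5,8): code 1000 → (6.000,8.255)–(5.042,8.000)
cell (6,5): code 0010 → (6.000,5.510)–(6.797,6.000)
cell (6,6): code 0111 → (6.797,6.000)–(7.000,6.424)
cell (6,7): code 1011 → (7.000,7.374)–(6.456,8.000)
cell (6,8): code 0001 → (6.456,8.000)–(6.000,8.255)
cell (7,6): code 0010 → (7.000,6.424)–(7.183,7.000)
cell (7,7): code 0001 → (7.183,7.000)–(7.000,7.374)
total: 12 segments, chained into 1 closed loop(s), length Σ = 8.372755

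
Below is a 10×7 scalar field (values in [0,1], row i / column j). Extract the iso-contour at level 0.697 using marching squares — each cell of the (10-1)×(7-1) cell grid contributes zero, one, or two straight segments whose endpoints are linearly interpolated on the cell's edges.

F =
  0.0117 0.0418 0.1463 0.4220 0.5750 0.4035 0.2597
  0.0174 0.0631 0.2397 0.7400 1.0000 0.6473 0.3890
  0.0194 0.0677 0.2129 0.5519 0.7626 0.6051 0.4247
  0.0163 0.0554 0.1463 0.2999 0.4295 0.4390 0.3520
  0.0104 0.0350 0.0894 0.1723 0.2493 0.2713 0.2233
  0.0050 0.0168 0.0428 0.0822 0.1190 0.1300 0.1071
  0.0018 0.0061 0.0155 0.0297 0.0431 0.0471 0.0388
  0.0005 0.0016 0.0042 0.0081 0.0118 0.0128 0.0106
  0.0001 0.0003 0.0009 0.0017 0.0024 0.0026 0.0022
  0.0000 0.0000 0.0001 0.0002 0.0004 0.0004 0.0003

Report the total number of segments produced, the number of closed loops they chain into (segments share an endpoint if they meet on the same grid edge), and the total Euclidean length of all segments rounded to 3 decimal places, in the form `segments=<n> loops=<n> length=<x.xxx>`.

cell (0,2): code 0100 → (0.865,3.000)–(1.000,2.914)
cell (0,3): code 1100 → (0.287,4.000)–(0.865,3.000)
cell (0,4): code 1000 → (1.000,4.859)–(0.287,4.000)
cell (1,2): code 0010 → (1.000,2.914)–(1.229,3.000)
cell (1,3): code 0111 → (1.229,3.000)–(2.000,3.689)
cell (1,4): code 1001 → (2.000,4.417)–(1.000,4.859)
cell (2,3): code 0010 → (2.000,3.689)–(2.197,4.000)
cell (2,4): code 0001 → (2.197,4.000)–(2.000,4.417)
total: 8 segments, chained into 1 closed loop(s), length Σ = 5.632474

segments=8 loops=1 length=5.632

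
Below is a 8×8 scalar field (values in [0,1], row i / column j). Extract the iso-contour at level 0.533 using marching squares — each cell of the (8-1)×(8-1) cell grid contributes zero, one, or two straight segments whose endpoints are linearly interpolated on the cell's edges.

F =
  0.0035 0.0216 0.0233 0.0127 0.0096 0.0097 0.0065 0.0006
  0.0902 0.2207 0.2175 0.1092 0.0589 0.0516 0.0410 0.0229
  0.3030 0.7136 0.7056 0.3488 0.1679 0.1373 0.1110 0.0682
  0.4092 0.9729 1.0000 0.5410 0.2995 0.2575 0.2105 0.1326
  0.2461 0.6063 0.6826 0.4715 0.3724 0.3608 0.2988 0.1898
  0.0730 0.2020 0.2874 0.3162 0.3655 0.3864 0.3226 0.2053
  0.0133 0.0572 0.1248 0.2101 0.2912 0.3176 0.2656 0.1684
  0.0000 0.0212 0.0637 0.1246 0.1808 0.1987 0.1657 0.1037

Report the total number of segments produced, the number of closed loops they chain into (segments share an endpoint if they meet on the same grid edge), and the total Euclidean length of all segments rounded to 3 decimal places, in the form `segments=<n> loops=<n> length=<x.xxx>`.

cell (1,0): code 0100 → (1.634,1.000)–(2.000,0.560)
cell (1,1): code 1100 → (1.646,2.000)–(1.634,1.000)
cell (1,2): code 1000 → (2.000,2.484)–(1.646,2.000)
cell (2,0): code 0110 → (2.000,0.560)–(3.000,0.220)
cell (2,2): code 1101 → (2.958,3.000)–(2.000,2.484)
cell (2,3): code 1000 → (3.000,3.033)–(2.958,3.000)
cell (3,0): code 0110 → (3.000,0.220)–(4.000,0.797)
cell (3,2): code 1011 → (4.000,2.709)–(3.115,3.000)
cell (3,3): code 0001 → (3.115,3.000)–(3.000,3.033)
cell (4,0): code 0010 → (4.000,0.797)–(4.181,1.000)
cell (4,1): code 0011 → (4.181,1.000)–(4.379,2.000)
cell (4,2): code 0001 → (4.379,2.000)–(4.000,2.709)
total: 12 segments, chained into 1 closed loop(s), length Σ = 8.671032

segments=12 loops=1 length=8.671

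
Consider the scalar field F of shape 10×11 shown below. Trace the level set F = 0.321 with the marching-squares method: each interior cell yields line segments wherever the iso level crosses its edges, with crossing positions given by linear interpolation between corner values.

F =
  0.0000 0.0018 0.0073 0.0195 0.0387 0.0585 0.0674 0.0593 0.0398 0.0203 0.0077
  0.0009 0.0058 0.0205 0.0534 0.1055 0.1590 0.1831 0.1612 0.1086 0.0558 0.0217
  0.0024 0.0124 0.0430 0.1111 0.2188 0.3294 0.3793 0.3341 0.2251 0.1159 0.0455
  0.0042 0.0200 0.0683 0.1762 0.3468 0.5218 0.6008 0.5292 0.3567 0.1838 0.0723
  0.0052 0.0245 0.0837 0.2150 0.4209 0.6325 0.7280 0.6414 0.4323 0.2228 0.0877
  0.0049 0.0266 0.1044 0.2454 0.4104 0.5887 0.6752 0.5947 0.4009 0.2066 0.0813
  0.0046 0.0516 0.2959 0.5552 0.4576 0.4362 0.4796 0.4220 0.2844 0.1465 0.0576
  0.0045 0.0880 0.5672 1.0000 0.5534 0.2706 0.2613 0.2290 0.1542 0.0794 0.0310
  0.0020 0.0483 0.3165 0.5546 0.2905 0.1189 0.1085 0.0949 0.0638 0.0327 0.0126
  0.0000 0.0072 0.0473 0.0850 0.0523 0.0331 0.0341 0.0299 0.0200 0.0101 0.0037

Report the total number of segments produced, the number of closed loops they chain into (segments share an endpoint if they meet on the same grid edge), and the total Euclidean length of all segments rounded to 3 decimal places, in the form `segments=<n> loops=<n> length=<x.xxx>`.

segments=28 loops=1 length=21.338

cell (1,4): code 0100 → (1.951,5.000)–(2.000,4.924)
cell (1,5): code 1100 → (1.703,6.000)–(1.951,5.000)
cell (1,6): code 1100 → (1.924,7.000)–(1.703,6.000)
cell (1,7): code 1000 → (2.000,7.120)–(1.924,7.000)
cell (2,3): code 0100 → (2.798,4.000)–(3.000,3.849)
cell (2,4): code 1110 → (2.000,4.924)–(2.798,4.000)
cell (2,7): code 1101 → (2.729,8.000)–(2.000,7.120)
cell (2,8): code 1000 → (3.000,8.206)–(2.729,8.000)
cell (3,3): code 0110 → (3.000,3.849)–(4.000,3.515)
cell (3,8): code 1001 → (4.000,8.531)–(3.000,8.206)
cell (4,3): code 0110 → (4.000,3.515)–(5.000,3.458)
cell (4,8): code 1001 → (5.000,8.411)–(4.000,8.531)
cell (5,2): code 0100 → (5.244,3.000)–(6.000,2.097)
cell (5,3): code 1110 → (5.000,3.458)–(5.244,3.000)
cell (5,7): code 1011 → (6.000,7.734)–(5.686,8.000)
cell (5,8): code 0001 → (5.686,8.000)–(5.000,8.411)
cell (6,1): code 0100 → (6.093,2.000)–(7.000,1.486)
cell (6,2): code 1110 → (6.000,2.097)–(6.093,2.000)
cell (6,4): code 1011 → (7.000,4.822)–(6.696,5.000)
cell (6,5): code 0011 → (6.696,5.000)–(6.727,6.000)
cell (6,6): code 0011 → (6.727,6.000)–(6.523,7.000)
cell (6,7): code 0001 → (6.523,7.000)–(6.000,7.734)
cell (7,1): code 0010 → (7.000,1.486)–(7.982,2.000)
cell (7,2): code 0111 → (7.982,2.000)–(8.000,2.019)
cell (7,3): code 1011 → (8.000,3.885)–(7.884,4.000)
cell (7,4): code 0001 → (7.884,4.000)–(7.000,4.822)
cell (8,2): code 0010 → (8.000,2.019)–(8.497,3.000)
cell (8,3): code 0001 → (8.497,3.000)–(8.000,3.885)
total: 28 segments, chained into 1 closed loop(s), length Σ = 21.338009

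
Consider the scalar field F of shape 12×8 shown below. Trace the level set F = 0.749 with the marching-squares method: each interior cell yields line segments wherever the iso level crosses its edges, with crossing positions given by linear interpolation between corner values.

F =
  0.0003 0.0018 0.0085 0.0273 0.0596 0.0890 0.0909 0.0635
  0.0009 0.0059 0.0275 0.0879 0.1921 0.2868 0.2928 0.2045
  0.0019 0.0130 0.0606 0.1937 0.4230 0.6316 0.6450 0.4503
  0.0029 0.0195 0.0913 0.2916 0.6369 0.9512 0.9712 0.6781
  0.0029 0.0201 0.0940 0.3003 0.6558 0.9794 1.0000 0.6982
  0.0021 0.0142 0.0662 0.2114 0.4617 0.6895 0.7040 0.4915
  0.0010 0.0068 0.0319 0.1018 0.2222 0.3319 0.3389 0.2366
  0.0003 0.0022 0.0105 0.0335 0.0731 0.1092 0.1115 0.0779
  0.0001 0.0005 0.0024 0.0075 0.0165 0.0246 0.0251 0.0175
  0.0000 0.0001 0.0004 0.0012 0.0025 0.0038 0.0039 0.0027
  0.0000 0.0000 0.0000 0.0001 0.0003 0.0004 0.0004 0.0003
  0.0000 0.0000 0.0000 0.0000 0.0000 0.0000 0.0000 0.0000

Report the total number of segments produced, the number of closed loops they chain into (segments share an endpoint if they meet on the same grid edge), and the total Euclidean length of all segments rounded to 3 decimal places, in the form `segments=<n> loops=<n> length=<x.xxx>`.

cell (2,4): code 0100 → (2.367,5.000)–(3.000,4.357)
cell (2,5): code 1100 → (2.319,6.000)–(2.367,5.000)
cell (2,6): code 1000 → (3.000,6.758)–(2.319,6.000)
cell (3,4): code 0110 → (3.000,4.357)–(4.000,4.288)
cell (3,6): code 1001 → (4.000,6.832)–(3.000,6.758)
cell (4,4): code 0010 → (4.000,4.288)–(4.795,5.000)
cell (4,5): code 0011 → (4.795,5.000)–(4.848,6.000)
cell (4,6): code 0001 → (4.848,6.000)–(4.000,6.832)
total: 8 segments, chained into 1 closed loop(s), length Σ = 8.183910

segments=8 loops=1 length=8.184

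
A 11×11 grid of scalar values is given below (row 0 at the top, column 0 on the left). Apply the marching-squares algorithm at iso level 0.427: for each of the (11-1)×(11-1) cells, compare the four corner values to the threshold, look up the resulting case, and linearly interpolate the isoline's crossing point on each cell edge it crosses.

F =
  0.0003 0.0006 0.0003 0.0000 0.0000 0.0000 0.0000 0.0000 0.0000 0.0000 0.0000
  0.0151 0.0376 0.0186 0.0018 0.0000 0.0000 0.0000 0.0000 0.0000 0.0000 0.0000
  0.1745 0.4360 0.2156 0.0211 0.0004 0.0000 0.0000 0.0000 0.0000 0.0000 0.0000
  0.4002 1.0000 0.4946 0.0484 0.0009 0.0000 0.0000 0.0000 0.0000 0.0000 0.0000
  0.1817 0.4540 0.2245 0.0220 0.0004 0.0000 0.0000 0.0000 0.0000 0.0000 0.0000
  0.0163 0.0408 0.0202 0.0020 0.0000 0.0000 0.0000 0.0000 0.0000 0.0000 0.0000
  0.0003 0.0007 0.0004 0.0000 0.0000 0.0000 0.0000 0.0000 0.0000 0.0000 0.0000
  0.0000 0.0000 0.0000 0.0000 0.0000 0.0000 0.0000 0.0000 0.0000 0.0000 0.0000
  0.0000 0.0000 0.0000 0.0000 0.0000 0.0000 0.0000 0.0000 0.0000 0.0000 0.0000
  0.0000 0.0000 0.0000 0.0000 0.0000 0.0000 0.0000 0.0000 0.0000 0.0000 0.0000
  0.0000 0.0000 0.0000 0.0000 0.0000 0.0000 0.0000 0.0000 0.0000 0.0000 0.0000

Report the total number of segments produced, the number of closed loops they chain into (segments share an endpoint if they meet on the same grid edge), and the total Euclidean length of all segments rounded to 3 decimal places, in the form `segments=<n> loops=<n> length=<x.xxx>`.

cell (1,0): code 0100 → (1.977,1.000)–(2.000,0.966)
cell (1,1): code 1000 → (2.000,1.041)–(1.977,1.000)
cell (2,0): code 0110 → (2.000,0.966)–(3.000,0.045)
cell (2,1): code 1101 → (2.758,2.000)–(2.000,1.041)
cell (2,2): code 1000 → (3.000,2.152)–(2.758,2.000)
cell (3,0): code 0110 → (3.000,0.045)–(4.000,0.901)
cell (3,1): code 1011 → (4.000,1.118)–(3.250,2.000)
cell (3,2): code 0001 → (3.250,2.000)–(3.000,2.152)
cell (4,0): code 0010 → (4.000,0.901)–(4.065,1.000)
cell (4,1): code 0001 → (4.065,1.000)–(4.000,1.118)
total: 10 segments, chained into 1 closed loop(s), length Σ = 5.975553

segments=10 loops=1 length=5.976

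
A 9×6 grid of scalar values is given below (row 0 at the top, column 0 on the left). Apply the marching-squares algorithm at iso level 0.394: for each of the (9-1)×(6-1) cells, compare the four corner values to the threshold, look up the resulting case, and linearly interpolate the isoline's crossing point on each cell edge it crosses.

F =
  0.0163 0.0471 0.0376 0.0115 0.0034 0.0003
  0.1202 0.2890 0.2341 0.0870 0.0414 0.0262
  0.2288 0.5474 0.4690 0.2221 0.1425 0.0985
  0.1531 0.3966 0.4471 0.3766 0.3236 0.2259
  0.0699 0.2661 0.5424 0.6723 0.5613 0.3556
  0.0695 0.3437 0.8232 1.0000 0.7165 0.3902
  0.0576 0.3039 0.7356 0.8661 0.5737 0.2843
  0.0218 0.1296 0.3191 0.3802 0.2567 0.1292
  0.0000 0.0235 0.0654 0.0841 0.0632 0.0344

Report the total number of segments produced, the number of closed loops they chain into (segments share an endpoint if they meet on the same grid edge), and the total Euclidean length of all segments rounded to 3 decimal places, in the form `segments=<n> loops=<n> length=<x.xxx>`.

segments=18 loops=1 length=16.126

cell (1,0): code 0100 → (1.406,1.000)–(2.000,0.519)
cell (1,1): code 1100 → (1.681,2.000)–(1.406,1.000)
cell (1,2): code 1000 → (2.000,2.304)–(1.681,2.000)
cell (2,0): code 0110 → (2.000,0.519)–(3.000,0.989)
cell (2,2): code 1001 → (3.000,2.753)–(2.000,2.304)
cell (3,0): code 0010 → (3.000,0.989)–(3.020,1.000)
cell (3,1): code 0111 → (3.020,1.000)–(4.000,1.463)
cell (3,2): code 1101 → (3.059,3.000)–(3.000,2.753)
cell (3,3): code 1100 → (3.296,4.000)–(3.059,3.000)
cell (3,4): code 1000 → (4.000,4.813)–(3.296,4.000)
cell (4,1): code 0110 → (4.000,1.463)–(5.000,1.105)
cell (4,4): code 1001 → (5.000,4.988)–(4.000,4.813)
cell (5,1): code 0110 → (5.000,1.105)–(6.000,1.209)
cell (5,4): code 1001 → (6.000,4.621)–(5.000,4.988)
cell (6,1): code 0010 → (6.000,1.209)–(6.820,2.000)
cell (6,2): code 0011 → (6.820,2.000)–(6.972,3.000)
cell (6,3): code 0011 → (6.972,3.000)–(6.567,4.000)
cell (6,4): code 0001 → (6.567,4.000)–(6.000,4.621)
total: 18 segments, chained into 1 closed loop(s), length Σ = 16.125956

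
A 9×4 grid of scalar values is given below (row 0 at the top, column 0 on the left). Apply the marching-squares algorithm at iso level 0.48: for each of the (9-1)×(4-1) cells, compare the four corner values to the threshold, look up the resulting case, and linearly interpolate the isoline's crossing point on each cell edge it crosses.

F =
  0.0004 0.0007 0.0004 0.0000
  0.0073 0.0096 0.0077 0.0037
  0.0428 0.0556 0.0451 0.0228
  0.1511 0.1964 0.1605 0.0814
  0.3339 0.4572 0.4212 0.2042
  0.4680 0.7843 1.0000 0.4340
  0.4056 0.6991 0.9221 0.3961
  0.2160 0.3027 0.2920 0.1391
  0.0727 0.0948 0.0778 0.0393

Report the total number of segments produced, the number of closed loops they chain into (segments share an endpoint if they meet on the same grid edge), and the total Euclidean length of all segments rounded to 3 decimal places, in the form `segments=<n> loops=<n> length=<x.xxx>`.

cell (4,0): code 0100 → (4.070,1.000)–(5.000,0.038)
cell (4,1): code 1100 → (4.102,2.000)–(4.070,1.000)
cell (4,2): code 1000 → (5.000,2.919)–(4.102,2.000)
cell (5,0): code 0110 → (5.000,0.038)–(6.000,0.253)
cell (5,2): code 1001 → (6.000,2.840)–(5.000,2.919)
cell (6,0): code 0010 → (6.000,0.253)–(6.553,1.000)
cell (6,1): code 0011 → (6.553,1.000)–(6.702,2.000)
cell (6,2): code 0001 → (6.702,2.000)–(6.000,2.840)
total: 8 segments, chained into 1 closed loop(s), length Σ = 8.684557

segments=8 loops=1 length=8.685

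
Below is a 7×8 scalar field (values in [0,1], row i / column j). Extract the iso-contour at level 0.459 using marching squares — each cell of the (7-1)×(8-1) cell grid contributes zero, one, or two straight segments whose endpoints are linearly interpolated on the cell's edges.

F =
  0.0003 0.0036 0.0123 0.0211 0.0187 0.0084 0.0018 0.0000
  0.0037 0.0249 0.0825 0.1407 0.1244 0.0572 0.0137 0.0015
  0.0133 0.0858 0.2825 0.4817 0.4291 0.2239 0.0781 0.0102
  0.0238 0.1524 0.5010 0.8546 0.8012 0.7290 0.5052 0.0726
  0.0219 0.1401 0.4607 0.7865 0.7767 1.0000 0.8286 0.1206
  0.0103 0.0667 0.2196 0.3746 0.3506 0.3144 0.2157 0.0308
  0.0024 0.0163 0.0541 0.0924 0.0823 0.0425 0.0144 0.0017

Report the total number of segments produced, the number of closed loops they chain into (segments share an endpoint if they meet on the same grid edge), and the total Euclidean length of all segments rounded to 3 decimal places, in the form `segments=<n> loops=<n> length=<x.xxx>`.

cell (1,2): code 0100 → (1.933,3.000)–(2.000,2.886)
cell (1,3): code 1000 → (2.000,3.432)–(1.933,3.000)
cell (2,1): code 0100 → (2.808,2.000)–(3.000,1.880)
cell (2,2): code 1110 → (2.000,2.886)–(2.808,2.000)
cell (2,3): code 1101 → (2.080,4.000)–(2.000,3.432)
cell (2,4): code 1100 → (2.465,5.000)–(2.080,4.000)
cell (2,5): code 1100 → (2.892,6.000)–(2.465,5.000)
cell (2,6): code 1000 → (3.000,6.107)–(2.892,6.000)
cell (3,1): code 0110 → (3.000,1.880)–(4.000,1.995)
cell (3,6): code 1001 → (4.000,6.522)–(3.000,6.107)
cell (4,1): code 0010 → (4.000,1.995)–(4.007,2.000)
cell (4,2): code 0011 → (4.007,2.000)–(4.795,3.000)
cell (4,3): code 0011 → (4.795,3.000)–(4.746,4.000)
cell (4,4): code 0011 → (4.746,4.000)–(4.789,5.000)
cell (4,5): code 0011 → (4.789,5.000)–(4.603,6.000)
cell (4,6): code 0001 → (4.603,6.000)–(4.000,6.522)
total: 16 segments, chained into 1 closed loop(s), length Σ = 12.067623

segments=16 loops=1 length=12.068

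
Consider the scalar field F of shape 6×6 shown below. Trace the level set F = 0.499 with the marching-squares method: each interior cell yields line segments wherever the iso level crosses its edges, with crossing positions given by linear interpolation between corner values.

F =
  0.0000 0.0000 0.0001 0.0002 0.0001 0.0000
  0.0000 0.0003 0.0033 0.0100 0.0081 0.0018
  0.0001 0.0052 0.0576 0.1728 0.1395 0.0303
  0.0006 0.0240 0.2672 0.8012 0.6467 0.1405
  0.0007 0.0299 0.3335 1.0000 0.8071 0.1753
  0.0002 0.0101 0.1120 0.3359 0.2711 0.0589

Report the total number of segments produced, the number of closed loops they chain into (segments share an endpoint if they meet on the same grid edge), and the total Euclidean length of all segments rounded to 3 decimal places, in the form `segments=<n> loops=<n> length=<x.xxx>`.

segments=8 loops=1 length=7.044

cell (2,2): code 0100 → (2.519,3.000)–(3.000,2.434)
cell (2,3): code 1100 → (2.709,4.000)–(2.519,3.000)
cell (2,4): code 1000 → (3.000,4.292)–(2.709,4.000)
cell (3,2): code 0110 → (3.000,2.434)–(4.000,2.248)
cell (3,4): code 1001 → (4.000,4.488)–(3.000,4.292)
cell (4,2): code 0010 → (4.000,2.248)–(4.754,3.000)
cell (4,3): code 0011 → (4.754,3.000)–(4.575,4.000)
cell (4,4): code 0001 → (4.575,4.000)–(4.000,4.488)
total: 8 segments, chained into 1 closed loop(s), length Σ = 7.043602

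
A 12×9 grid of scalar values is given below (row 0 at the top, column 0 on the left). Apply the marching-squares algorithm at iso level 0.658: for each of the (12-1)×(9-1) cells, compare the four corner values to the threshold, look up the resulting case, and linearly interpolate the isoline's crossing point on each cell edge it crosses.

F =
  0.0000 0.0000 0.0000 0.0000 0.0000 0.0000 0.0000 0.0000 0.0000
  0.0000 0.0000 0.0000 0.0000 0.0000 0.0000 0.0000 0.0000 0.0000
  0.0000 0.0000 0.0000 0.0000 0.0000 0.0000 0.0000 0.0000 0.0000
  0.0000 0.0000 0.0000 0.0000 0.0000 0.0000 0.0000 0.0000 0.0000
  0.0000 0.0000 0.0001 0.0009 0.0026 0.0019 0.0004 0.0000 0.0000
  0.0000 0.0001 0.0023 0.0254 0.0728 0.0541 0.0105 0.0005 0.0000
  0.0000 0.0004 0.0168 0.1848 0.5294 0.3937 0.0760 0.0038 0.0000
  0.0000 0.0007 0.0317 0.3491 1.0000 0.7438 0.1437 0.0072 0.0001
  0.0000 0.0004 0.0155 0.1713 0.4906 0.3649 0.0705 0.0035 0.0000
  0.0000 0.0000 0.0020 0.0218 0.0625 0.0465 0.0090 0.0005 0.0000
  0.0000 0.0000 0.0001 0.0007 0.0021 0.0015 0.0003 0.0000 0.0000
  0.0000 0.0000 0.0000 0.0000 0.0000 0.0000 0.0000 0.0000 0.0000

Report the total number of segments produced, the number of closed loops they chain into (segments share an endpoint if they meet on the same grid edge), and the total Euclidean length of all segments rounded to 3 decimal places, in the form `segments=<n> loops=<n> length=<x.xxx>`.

segments=6 loops=1 length=4.505

cell (6,3): code 0100 → (6.273,4.000)–(7.000,3.475)
cell (6,4): code 1100 → (6.755,5.000)–(6.273,4.000)
cell (6,5): code 1000 → (7.000,5.143)–(6.755,5.000)
cell (7,3): code 0010 → (7.000,3.475)–(7.671,4.000)
cell (7,4): code 0011 → (7.671,4.000)–(7.226,5.000)
cell (7,5): code 0001 → (7.226,5.000)–(7.000,5.143)
total: 6 segments, chained into 1 closed loop(s), length Σ = 4.505321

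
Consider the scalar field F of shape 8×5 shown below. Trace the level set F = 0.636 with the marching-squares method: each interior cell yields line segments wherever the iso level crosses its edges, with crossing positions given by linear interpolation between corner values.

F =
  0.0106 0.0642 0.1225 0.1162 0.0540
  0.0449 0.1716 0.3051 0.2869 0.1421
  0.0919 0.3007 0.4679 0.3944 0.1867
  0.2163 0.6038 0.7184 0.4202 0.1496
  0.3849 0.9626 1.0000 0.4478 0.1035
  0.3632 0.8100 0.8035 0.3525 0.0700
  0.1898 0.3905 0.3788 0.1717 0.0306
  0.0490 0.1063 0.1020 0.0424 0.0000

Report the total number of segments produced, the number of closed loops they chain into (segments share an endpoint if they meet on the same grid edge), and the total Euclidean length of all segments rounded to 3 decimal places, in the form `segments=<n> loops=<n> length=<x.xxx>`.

segments=10 loops=1 length=7.824

cell (2,1): code 0100 → (2.671,2.000)–(3.000,1.281)
cell (2,2): code 1000 → (3.000,2.276)–(2.671,2.000)
cell (3,0): code 0100 → (3.090,1.000)–(4.000,0.435)
cell (3,1): code 1110 → (3.000,1.281)–(3.090,1.000)
cell (3,2): code 1001 → (4.000,2.659)–(3.000,2.276)
cell (4,0): code 0110 → (4.000,0.435)–(5.000,0.611)
cell (4,2): code 1001 → (5.000,2.371)–(4.000,2.659)
cell (5,0): code 0010 → (5.000,0.611)–(5.415,1.000)
cell (5,1): code 0011 → (5.415,1.000)–(5.394,2.000)
cell (5,2): code 0001 → (5.394,2.000)–(5.000,2.371)
total: 10 segments, chained into 1 closed loop(s), length Σ = 7.824413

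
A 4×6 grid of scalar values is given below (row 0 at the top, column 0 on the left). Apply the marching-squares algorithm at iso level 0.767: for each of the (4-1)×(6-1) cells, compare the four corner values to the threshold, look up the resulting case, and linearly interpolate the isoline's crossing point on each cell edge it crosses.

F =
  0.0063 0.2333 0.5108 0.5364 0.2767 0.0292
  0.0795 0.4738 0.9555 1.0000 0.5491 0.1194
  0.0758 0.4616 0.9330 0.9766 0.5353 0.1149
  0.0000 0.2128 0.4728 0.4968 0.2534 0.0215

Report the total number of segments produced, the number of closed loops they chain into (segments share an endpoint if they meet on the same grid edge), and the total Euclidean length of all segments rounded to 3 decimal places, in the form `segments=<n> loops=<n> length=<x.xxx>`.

segments=8 loops=1 length=6.455

cell (0,1): code 0100 → (0.576,2.000)–(1.000,1.609)
cell (0,2): code 1100 → (0.497,3.000)–(0.576,2.000)
cell (0,3): code 1000 → (1.000,3.517)–(0.497,3.000)
cell (1,1): code 0110 → (1.000,1.609)–(2.000,1.648)
cell (1,3): code 1001 → (2.000,3.475)–(1.000,3.517)
cell (2,1): code 0010 → (2.000,1.648)–(2.361,2.000)
cell (2,2): code 0011 → (2.361,2.000)–(2.437,3.000)
cell (2,3): code 0001 → (2.437,3.000)–(2.000,3.475)
total: 8 segments, chained into 1 closed loop(s), length Σ = 6.454779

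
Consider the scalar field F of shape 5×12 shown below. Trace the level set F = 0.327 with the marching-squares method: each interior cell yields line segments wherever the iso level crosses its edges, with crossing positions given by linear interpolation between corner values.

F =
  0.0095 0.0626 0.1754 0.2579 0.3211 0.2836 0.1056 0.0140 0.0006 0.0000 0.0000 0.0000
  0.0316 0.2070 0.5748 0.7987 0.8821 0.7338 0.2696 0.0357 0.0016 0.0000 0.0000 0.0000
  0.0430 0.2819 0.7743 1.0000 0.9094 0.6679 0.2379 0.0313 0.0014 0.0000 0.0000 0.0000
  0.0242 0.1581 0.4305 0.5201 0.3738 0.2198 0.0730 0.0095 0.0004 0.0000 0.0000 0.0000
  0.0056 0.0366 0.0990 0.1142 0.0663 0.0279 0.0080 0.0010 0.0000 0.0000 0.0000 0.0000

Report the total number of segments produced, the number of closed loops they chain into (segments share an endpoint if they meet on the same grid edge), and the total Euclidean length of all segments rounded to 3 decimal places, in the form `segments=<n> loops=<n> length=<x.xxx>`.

segments=14 loops=1 length=13.109

cell (0,1): code 0100 → (0.380,2.000)–(1.000,1.326)
cell (0,2): code 1100 → (0.128,3.000)–(0.380,2.000)
cell (0,3): code 1100 → (0.011,4.000)–(0.128,3.000)
cell (0,4): code 1100 → (0.096,5.000)–(0.011,4.000)
cell (0,5): code 1000 → (1.000,5.876)–(0.096,5.000)
cell (1,1): code 0110 → (1.000,1.326)–(2.000,1.092)
cell (1,5): code 1001 → (2.000,5.793)–(1.000,5.876)
cell (2,1): code 0110 → (2.000,1.092)–(3.000,1.620)
cell (2,4): code 1011 → (3.000,4.304)–(2.761,5.000)
cell (2,5): code 0001 → (2.761,5.000)–(2.000,5.793)
cell (3,1): code 0010 → (3.000,1.620)–(3.312,2.000)
cell (3,2): code 0011 → (3.312,2.000)–(3.476,3.000)
cell (3,3): code 0011 → (3.476,3.000)–(3.152,4.000)
cell (3,4): code 0001 → (3.152,4.000)–(3.000,4.304)
total: 14 segments, chained into 1 closed loop(s), length Σ = 13.108892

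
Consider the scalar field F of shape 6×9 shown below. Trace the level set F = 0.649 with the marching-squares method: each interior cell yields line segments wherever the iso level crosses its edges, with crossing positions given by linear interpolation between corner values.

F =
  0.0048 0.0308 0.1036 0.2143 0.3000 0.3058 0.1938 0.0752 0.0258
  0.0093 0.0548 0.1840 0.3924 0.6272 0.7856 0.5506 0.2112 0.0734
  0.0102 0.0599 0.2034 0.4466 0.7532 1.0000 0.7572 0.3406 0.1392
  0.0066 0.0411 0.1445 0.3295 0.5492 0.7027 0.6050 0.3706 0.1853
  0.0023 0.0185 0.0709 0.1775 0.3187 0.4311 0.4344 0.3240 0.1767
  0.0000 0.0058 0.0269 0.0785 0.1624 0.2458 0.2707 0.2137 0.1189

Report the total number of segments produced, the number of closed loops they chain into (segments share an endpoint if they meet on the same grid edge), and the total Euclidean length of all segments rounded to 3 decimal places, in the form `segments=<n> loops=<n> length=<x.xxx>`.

segments=12 loops=1 length=7.595

cell (0,4): code 0100 → (0.715,5.000)–(1.000,4.138)
cell (0,5): code 1000 → (1.000,5.581)–(0.715,5.000)
cell (1,3): code 0100 → (1.173,4.000)–(2.000,3.660)
cell (1,4): code 1110 → (1.000,4.138)–(1.173,4.000)
cell (1,5): code 1101 → (1.476,6.000)–(1.000,5.581)
cell (1,6): code 1000 → (2.000,6.260)–(1.476,6.000)
cell (2,3): code 0010 → (2.000,3.660)–(2.511,4.000)
cell (2,4): code 0111 → (2.511,4.000)–(3.000,4.650)
cell (2,5): code 1011 → (3.000,5.550)–(2.711,6.000)
cell (2,6): code 0001 → (2.711,6.000)–(2.000,6.260)
cell (3,4): code 0010 → (3.000,4.650)–(3.198,5.000)
cell (3,5): code 0001 → (3.198,5.000)–(3.000,5.550)
total: 12 segments, chained into 1 closed loop(s), length Σ = 7.594502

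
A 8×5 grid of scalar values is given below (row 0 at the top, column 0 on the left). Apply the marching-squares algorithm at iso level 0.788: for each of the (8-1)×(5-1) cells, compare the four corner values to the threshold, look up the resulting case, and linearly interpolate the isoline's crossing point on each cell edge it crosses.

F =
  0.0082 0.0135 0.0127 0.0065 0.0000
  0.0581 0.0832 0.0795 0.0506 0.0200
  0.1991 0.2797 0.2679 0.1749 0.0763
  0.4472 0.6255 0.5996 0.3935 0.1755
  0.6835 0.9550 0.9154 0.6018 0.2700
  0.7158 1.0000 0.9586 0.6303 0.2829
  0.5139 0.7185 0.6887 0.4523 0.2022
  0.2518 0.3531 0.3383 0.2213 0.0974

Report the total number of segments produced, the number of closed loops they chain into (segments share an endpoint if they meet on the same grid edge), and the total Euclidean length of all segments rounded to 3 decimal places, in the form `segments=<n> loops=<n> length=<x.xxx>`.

segments=8 loops=1 length=7.275

cell (3,0): code 0100 → (3.493,1.000)–(4.000,0.385)
cell (3,1): code 1100 → (3.597,2.000)–(3.493,1.000)
cell (3,2): code 1000 → (4.000,2.406)–(3.597,2.000)
cell (4,0): code 0110 → (4.000,0.385)–(5.000,0.254)
cell (4,2): code 1001 → (5.000,2.520)–(4.000,2.406)
cell (5,0): code 0010 → (5.000,0.254)–(5.753,1.000)
cell (5,1): code 0011 → (5.753,1.000)–(5.632,2.000)
cell (5,2): code 0001 → (5.632,2.000)–(5.000,2.520)
total: 8 segments, chained into 1 closed loop(s), length Σ = 7.275378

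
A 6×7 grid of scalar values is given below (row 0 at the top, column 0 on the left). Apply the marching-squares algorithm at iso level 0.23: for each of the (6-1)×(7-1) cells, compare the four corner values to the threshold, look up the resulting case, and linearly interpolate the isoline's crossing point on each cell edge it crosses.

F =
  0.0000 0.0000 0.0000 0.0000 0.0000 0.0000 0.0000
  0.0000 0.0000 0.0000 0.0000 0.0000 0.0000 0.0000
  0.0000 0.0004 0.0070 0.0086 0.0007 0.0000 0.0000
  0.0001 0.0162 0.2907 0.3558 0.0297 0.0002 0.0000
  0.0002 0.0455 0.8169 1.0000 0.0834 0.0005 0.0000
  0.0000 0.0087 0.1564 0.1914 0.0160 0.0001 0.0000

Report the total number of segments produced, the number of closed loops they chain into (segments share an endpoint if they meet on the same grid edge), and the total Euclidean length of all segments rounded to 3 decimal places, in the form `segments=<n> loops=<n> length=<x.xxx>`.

segments=8 loops=1 length=7.524

cell (2,1): code 0100 → (2.786,2.000)–(3.000,1.779)
cell (2,2): code 1100 → (2.638,3.000)–(2.786,2.000)
cell (2,3): code 1000 → (3.000,3.386)–(2.638,3.000)
cell (3,1): code 0110 → (3.000,1.779)–(4.000,1.239)
cell (3,3): code 1001 → (4.000,3.840)–(3.000,3.386)
cell (4,1): code 0010 → (4.000,1.239)–(4.889,2.000)
cell (4,2): code 0011 → (4.889,2.000)–(4.952,3.000)
cell (4,3): code 0001 → (4.952,3.000)–(4.000,3.840)
total: 8 segments, chained into 1 closed loop(s), length Σ = 7.524243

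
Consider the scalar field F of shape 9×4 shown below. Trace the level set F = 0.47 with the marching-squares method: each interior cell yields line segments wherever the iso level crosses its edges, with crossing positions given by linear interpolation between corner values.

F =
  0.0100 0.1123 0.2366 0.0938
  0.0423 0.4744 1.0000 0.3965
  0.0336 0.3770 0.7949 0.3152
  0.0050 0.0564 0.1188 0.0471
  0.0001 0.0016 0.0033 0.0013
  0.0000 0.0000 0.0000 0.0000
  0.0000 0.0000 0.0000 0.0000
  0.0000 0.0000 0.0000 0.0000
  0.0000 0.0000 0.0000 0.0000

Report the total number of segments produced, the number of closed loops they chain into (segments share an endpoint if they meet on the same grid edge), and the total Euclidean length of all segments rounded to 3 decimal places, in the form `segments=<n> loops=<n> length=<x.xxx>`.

segments=8 loops=1 length=6.137

cell (0,0): code 0100 → (0.988,1.000)–(1.000,0.990)
cell (0,1): code 1100 → (0.306,2.000)–(0.988,1.000)
cell (0,2): code 1000 → (1.000,2.878)–(0.306,2.000)
cell (1,0): code 0010 → (1.000,0.990)–(1.045,1.000)
cell (1,1): code 0111 → (1.045,1.000)–(2.000,1.223)
cell (1,2): code 1001 → (2.000,2.677)–(1.000,2.878)
cell (2,1): code 0010 → (2.000,1.223)–(2.481,2.000)
cell (2,2): code 0001 → (2.481,2.000)–(2.000,2.677)
total: 8 segments, chained into 1 closed loop(s), length Σ = 6.136980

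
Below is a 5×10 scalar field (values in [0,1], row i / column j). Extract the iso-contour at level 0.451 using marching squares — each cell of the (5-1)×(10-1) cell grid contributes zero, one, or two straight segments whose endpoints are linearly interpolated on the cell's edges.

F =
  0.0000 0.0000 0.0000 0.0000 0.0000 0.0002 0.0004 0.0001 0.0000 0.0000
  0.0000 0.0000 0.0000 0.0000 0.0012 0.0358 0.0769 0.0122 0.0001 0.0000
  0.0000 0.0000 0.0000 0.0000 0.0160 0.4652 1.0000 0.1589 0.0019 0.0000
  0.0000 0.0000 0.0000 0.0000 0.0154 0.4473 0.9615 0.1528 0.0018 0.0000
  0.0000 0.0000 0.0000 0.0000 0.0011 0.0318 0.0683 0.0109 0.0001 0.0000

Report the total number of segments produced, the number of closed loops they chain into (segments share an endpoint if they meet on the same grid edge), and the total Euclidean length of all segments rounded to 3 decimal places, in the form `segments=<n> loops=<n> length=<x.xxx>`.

segments=8 loops=1 length=6.074

cell (1,4): code 0100 → (1.967,5.000)–(2.000,4.968)
cell (1,5): code 1100 → (1.405,6.000)–(1.967,5.000)
cell (1,6): code 1000 → (2.000,6.653)–(1.405,6.000)
cell (2,4): code 0010 → (2.000,4.968)–(2.793,5.000)
cell (2,5): code 0111 → (2.793,5.000)–(3.000,5.007)
cell (2,6): code 1001 → (3.000,6.631)–(2.000,6.653)
cell (3,5): code 0010 → (3.000,5.007)–(3.572,6.000)
cell (3,6): code 0001 → (3.572,6.000)–(3.000,6.631)
total: 8 segments, chained into 1 closed loop(s), length Σ = 6.073827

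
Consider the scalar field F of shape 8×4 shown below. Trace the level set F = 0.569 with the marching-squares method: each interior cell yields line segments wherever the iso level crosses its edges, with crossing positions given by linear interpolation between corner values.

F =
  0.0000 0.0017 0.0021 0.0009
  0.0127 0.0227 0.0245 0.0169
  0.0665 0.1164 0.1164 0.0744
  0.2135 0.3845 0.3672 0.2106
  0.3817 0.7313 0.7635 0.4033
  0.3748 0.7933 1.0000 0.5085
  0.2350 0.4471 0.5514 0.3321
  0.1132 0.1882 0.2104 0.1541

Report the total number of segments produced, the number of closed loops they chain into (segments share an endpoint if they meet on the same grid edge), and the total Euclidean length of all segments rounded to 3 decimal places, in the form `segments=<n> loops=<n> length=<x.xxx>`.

cell (3,0): code 0100 → (3.532,1.000)–(4.000,0.536)
cell (3,1): code 1100 → (3.509,2.000)–(3.532,1.000)
cell (3,2): code 1000 → (4.000,2.540)–(3.509,2.000)
cell (4,0): code 0110 → (4.000,0.536)–(5.000,0.464)
cell (4,2): code 1001 → (5.000,2.877)–(4.000,2.540)
cell (5,0): code 0010 → (5.000,0.464)–(5.648,1.000)
cell (5,1): code 0011 → (5.648,1.000)–(5.961,2.000)
cell (5,2): code 0001 → (5.961,2.000)–(5.000,2.877)
total: 8 segments, chained into 1 closed loop(s), length Σ = 7.636384

segments=8 loops=1 length=7.636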